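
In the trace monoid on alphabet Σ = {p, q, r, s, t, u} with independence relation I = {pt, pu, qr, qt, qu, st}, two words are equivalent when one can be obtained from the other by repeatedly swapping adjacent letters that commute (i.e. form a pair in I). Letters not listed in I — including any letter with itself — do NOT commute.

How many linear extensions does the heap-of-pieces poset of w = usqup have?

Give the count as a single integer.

3

drop 0:u onto floor
drop 1:s onto {0:u}
drop 2:q onto {1:s}
drop 3:u onto {1:s}
drop 4:p onto {2:q}
ground layer = {0:u}
drop-orders for the pieces not yet dropped (sum over which currently-grounded one goes next):
  1 to go: {3} 1  {4} 1
  2 to go: {2,4} 1  {3,4} 2
  3 to go: {2,3,4} 3
  if 0:u drops first: 3 orders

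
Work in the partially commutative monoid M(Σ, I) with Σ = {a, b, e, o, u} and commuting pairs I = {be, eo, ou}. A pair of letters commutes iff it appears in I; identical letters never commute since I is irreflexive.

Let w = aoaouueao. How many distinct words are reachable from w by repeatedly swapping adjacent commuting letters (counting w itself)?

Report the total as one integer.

#0=a has no predecessor
#1=o depends on [0:a]
#2=a depends on [1:o]
#3=o depends on [2:a]
#4=u depends on [2:a]
#5=u depends on [4:u]
#6=e depends on [5:u]
#7=a depends on [3:o, 6:e]
#8=o depends on [7:a]
sources: [0:a]
N(rest) = Σ N(rest − s) over sources s of rest; N(one piece) = 1:
  size 1 → [8]=1
  size 2 → [7,8]=1
  size 3 → [3,7,8]=1  [6,7,8]=1
  size 4 → [3,6,7,8]=2  [5,6,7,8]=1
  size 5 → [3,5,6,7,8]=3  [4,5,6,7,8]=1
  size 6 → [3,4,5,6,7,8]=4
  size 7 → [2,3,4,5,6,7,8]=4
  first=0(a) contributes 4

4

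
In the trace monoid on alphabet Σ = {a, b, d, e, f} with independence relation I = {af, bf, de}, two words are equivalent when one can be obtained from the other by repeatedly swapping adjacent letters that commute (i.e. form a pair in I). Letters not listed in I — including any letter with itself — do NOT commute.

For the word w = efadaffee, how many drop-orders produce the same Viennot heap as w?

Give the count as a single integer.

#0=e has no predecessor
#1=f depends on [0:e]
#2=a depends on [0:e]
#3=d depends on [1:f, 2:a]
#4=a depends on [3:d]
#5=f depends on [3:d]
#6=f depends on [5:f]
#7=e depends on [4:a, 6:f]
#8=e depends on [7:e]
sources: [0:e]
N(rest) = Σ N(rest − s) over sources s of rest; N(one piece) = 1:
  size 1 → [8]=1
  size 2 → [7,8]=1
  size 3 → [4,7,8]=1  [6,7,8]=1
  size 4 → [4,6,7,8]=2  [5,6,7,8]=1
  size 5 → [4,5,6,7,8]=3
  size 6 → [3,4,5,6,7,8]=3
  size 7 → [1,3,4,5,6,7,8]=3  [2,3,4,5,6,7,8]=3
  first=0(e) contributes 6

6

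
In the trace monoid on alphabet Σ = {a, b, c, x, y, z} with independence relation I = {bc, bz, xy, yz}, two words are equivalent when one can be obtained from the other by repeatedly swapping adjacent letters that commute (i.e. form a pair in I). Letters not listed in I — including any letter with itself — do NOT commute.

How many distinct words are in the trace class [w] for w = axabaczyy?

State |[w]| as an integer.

3

piece 0:a — minimal
piece 1:x rests on {0:a}
piece 2:a rests on {1:x}
piece 3:b rests on {2:a}
piece 4:a rests on {3:b}
piece 5:c rests on {4:a}
piece 6:z rests on {5:c}
piece 7:y rests on {5:c}
piece 8:y rests on {7:y}
minimal pieces: {0:a}
ways to finish when only these pieces remain (= sum over removing one remaining piece with nothing left below it):
  1 left: {6}→1  {8}→1
  2 left: {6,8}→2  {7,8}→1
  3 left: {6,7,8}→3
  4 left: {5,6,7,8}→3
  5 left: {4,5,6,7,8}→3
  6 left: {3,4,5,6,7,8}→3
  7 left: {2,3,4,5,6,7,8}→3
  placing 0:a first → 3 extensions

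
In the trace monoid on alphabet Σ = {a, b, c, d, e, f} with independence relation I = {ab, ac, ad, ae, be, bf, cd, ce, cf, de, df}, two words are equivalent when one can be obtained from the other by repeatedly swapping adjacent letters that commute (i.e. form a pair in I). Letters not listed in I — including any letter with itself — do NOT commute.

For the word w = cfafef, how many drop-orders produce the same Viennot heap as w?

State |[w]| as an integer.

drop 0:c onto floor
drop 1:f onto floor
drop 2:a onto {1:f}
drop 3:f onto {2:a}
drop 4:e onto {3:f}
drop 5:f onto {4:e}
ground layer = {0:c, 1:f}
drop-orders for the pieces not yet dropped (sum over which currently-grounded one goes next):
  1 to go: {0} 1  {5} 1
  2 to go: {0,5} 2  {4,5} 1
  3 to go: {0,4,5} 3  {3,4,5} 1
  4 to go: {0,3,4,5} 4  {2,3,4,5} 1
  if 0:c drops first: 1 orders
  if 1:f drops first: 5 orders
heap linearizations: 6

6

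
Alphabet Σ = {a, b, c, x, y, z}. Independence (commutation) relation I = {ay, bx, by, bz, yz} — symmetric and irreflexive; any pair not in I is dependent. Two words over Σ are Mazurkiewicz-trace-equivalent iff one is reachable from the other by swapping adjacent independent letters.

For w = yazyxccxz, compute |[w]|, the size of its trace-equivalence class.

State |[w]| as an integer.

6

piece 0:y — minimal
piece 1:a — minimal
piece 2:z rests on {1:a}
piece 3:y rests on {0:y}
piece 4:x rests on {2:z, 3:y}
piece 5:c rests on {4:x}
piece 6:c rests on {5:c}
piece 7:x rests on {6:c}
piece 8:z rests on {7:x}
minimal pieces: {0:y, 1:a}
ways to finish when only these pieces remain (= sum over removing one remaining piece with nothing left below it):
  1 left: {8}→1
  2 left: {7,8}→1
  3 left: {6,7,8}→1
  4 left: {5,6,7,8}→1
  5 left: {4,5,6,7,8}→1
  6 left: {2,4,5,6,7,8}→1  {3,4,5,6,7,8}→1
  7 left: {0,3,4,5,6,7,8}→1  {1,2,4,5,6,7,8}→1  {2,3,4,5,6,7,8}→2
  placing 0:y first → 3 extensions
  placing 1:a first → 3 extensions
total linear extensions = 6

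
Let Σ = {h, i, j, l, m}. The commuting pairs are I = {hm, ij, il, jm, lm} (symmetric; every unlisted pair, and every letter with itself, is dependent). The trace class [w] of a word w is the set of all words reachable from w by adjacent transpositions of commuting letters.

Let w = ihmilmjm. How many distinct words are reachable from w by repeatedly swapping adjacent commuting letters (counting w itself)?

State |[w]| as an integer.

piece 0:i — minimal
piece 1:h rests on {0:i}
piece 2:m rests on {0:i}
piece 3:i rests on {1:h, 2:m}
piece 4:l rests on {1:h}
piece 5:m rests on {3:i}
piece 6:j rests on {4:l}
piece 7:m rests on {5:m}
minimal pieces: {0:i}
ways to finish when only these pieces remain (= sum over removing one remaining piece with nothing left below it):
  1 left: {6}→1  {7}→1
  2 left: {4,6}→1  {5,7}→1  {6,7}→2
  3 left: {3,5,7}→1  {4,6,7}→3  {5,6,7}→3
  4 left: {2,3,5,7}→1  {3,5,6,7}→4  {4,5,6,7}→6
  5 left: {2,3,5,6,7}→5  {3,4,5,6,7}→10
  6 left: {1,3,4,5,6,7}→10  {2,3,4,5,6,7}→15
  placing 0:i first → 25 extensions

25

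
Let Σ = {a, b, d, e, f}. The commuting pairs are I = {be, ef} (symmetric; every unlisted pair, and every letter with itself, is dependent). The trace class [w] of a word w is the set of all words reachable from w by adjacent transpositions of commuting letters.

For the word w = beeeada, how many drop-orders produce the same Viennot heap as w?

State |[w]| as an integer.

piece 0:b — minimal
piece 1:e — minimal
piece 2:e rests on {1:e}
piece 3:e rests on {2:e}
piece 4:a rests on {0:b, 3:e}
piece 5:d rests on {4:a}
piece 6:a rests on {5:d}
minimal pieces: {0:b, 1:e}
ways to finish when only these pieces remain (= sum over removing one remaining piece with nothing left below it):
  1 left: {6}→1
  2 left: {5,6}→1
  3 left: {4,5,6}→1
  4 left: {0,4,5,6}→1  {3,4,5,6}→1
  5 left: {0,3,4,5,6}→2  {2,3,4,5,6}→1
  placing 0:b first → 1 extensions
  placing 1:e first → 3 extensions
total linear extensions = 4

4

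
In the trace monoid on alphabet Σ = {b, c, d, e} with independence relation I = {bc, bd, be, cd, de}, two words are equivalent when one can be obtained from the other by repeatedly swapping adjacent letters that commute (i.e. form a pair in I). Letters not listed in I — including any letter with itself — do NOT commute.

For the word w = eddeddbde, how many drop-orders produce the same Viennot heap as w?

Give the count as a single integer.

504

drop 0:e onto floor
drop 1:d onto floor
drop 2:d onto {1:d}
drop 3:e onto {0:e}
drop 4:d onto {2:d}
drop 5:d onto {4:d}
drop 6:b onto floor
drop 7:d onto {5:d}
drop 8:e onto {3:e}
ground layer = {0:e, 1:d, 6:b}
drop-orders for the pieces not yet dropped (sum over which currently-grounded one goes next):
  1 to go: {6} 1  {7} 1  {8} 1
  2 to go: {3,8} 1  {5,7} 1  {6,7} 2  {6,8} 2  {7,8} 2
  3 to go: {0,3,8} 1  {3,6,8} 3  {3,7,8} 3  {4,5,7} 1  {5,6,7} 3  {5,7,8} 3  {6,7,8} 6
  4 to go: {0,3,6,8} 4  {0,3,7,8} 4  {2,4,5,7} 1  {3,5,7,8} 6  {3,6,7,8} 12  {4,5,6,7} 4  {4,5,7,8} 4  {5,6,7,8} 12
  5 to go: {0,3,5,7,8} 10  {0,3,6,7,8} 20  {1,2,4,5,7} 1  {2,4,5,6,7} 5  {2,4,5,7,8} 5  {3,4,5,7,8} 10  {3,5,6,7,8} 30  {4,5,6,7,8} 20
  6 to go: {0,3,4,5,7,8} 20  {0,3,5,6,7,8} 60  {1,2,4,5,6,7} 6  {1,2,4,5,7,8} 6  {2,3,4,5,7,8} 15  {2,4,5,6,7,8} 30  {3,4,5,6,7,8} 60
  7 to go: {0,2,3,4,5,7,8} 35  {0,3,4,5,6,7,8} 140  {1,2,3,4,5,7,8} 21  {1,2,4,5,6,7,8} 42  {2,3,4,5,6,7,8} 105
  if 0:e drops first: 168 orders
  if 1:d drops first: 280 orders
  if 6:b drops first: 56 orders
heap linearizations: 504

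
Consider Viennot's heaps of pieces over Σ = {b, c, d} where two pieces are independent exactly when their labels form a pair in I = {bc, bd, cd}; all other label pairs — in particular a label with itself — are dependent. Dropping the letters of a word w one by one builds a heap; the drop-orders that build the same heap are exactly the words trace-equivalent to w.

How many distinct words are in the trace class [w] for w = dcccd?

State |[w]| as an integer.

drop 0:d onto floor
drop 1:c onto floor
drop 2:c onto {1:c}
drop 3:c onto {2:c}
drop 4:d onto {0:d}
ground layer = {0:d, 1:c}
drop-orders for the pieces not yet dropped (sum over which currently-grounded one goes next):
  1 to go: {3} 1  {4} 1
  2 to go: {0,4} 1  {2,3} 1  {3,4} 2
  3 to go: {0,3,4} 3  {1,2,3} 1  {2,3,4} 3
  if 0:d drops first: 4 orders
  if 1:c drops first: 6 orders
heap linearizations: 10

10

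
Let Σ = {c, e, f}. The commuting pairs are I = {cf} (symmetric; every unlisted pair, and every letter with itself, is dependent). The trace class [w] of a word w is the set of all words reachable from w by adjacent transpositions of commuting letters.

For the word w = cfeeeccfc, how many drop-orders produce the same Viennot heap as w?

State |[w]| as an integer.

8

drop 0:c onto floor
drop 1:f onto floor
drop 2:e onto {0:c, 1:f}
drop 3:e onto {2:e}
drop 4:e onto {3:e}
drop 5:c onto {4:e}
drop 6:c onto {5:c}
drop 7:f onto {4:e}
drop 8:c onto {6:c}
ground layer = {0:c, 1:f}
drop-orders for the pieces not yet dropped (sum over which currently-grounded one goes next):
  1 to go: {7} 1  {8} 1
  2 to go: {6,8} 1  {7,8} 2
  3 to go: {5,6,8} 1  {6,7,8} 3
  4 to go: {5,6,7,8} 4
  5 to go: {4,5,6,7,8} 4
  6 to go: {3,4,5,6,7,8} 4
  7 to go: {2,3,4,5,6,7,8} 4
  if 0:c drops first: 4 orders
  if 1:f drops first: 4 orders
heap linearizations: 8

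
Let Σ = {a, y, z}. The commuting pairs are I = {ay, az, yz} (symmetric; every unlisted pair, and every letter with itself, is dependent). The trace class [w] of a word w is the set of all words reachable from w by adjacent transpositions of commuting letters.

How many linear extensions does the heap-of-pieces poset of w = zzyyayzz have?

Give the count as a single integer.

280

#0=z has no predecessor
#1=z depends on [0:z]
#2=y has no predecessor
#3=y depends on [2:y]
#4=a has no predecessor
#5=y depends on [3:y]
#6=z depends on [1:z]
#7=z depends on [6:z]
sources: [0:z, 2:y, 4:a]
N(rest) = Σ N(rest − s) over sources s of rest; N(one piece) = 1:
  size 1 → [4]=1  [5]=1  [7]=1
  size 2 → [3,5]=1  [4,5]=2  [4,7]=2  [5,7]=2  [6,7]=1
  size 3 → [1,6,7]=1  [2,3,5]=1  [3,4,5]=3  [3,5,7]=3  [4,5,7]=6  [4,6,7]=3  [5,6,7]=3
  size 4 → [0,1,6,7]=1  [1,4,6,7]=4  [1,5,6,7]=4  [2,3,4,5]=4  [2,3,5,7]=4  [3,4,5,7]=12  [3,5,6,7]=6  [4,5,6,7]=12
  size 5 → [0,1,4,6,7]=5  [0,1,5,6,7]=5  [1,3,5,6,7]=10  [1,4,5,6,7]=20  [2,3,4,5,7]=20  [2,3,5,6,7]=10  [3,4,5,6,7]=30
  size 6 → [0,1,3,5,6,7]=15  [0,1,4,5,6,7]=30  [1,2,3,5,6,7]=20  [1,3,4,5,6,7]=60  [2,3,4,5,6,7]=60
  first=0(z) contributes 140
  first=2(y) contributes 105
  first=4(a) contributes 35
|[w]| = 280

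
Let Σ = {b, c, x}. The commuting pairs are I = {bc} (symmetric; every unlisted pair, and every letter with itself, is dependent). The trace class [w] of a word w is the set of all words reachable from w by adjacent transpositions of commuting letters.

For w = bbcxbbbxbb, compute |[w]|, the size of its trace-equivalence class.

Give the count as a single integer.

3

#0=b has no predecessor
#1=b depends on [0:b]
#2=c has no predecessor
#3=x depends on [1:b, 2:c]
#4=b depends on [3:x]
#5=b depends on [4:b]
#6=b depends on [5:b]
#7=x depends on [6:b]
#8=b depends on [7:x]
#9=b depends on [8:b]
sources: [0:b, 2:c]
N(rest) = Σ N(rest − s) over sources s of rest; N(one piece) = 1:
  size 1 → [9]=1
  size 2 → [8,9]=1
  size 3 → [7,8,9]=1
  size 4 → [6,7,8,9]=1
  size 5 → [5,6,7,8,9]=1
  size 6 → [4,5,6,7,8,9]=1
  size 7 → [3,4,5,6,7,8,9]=1
  size 8 → [1,3,4,5,6,7,8,9]=1  [2,3,4,5,6,7,8,9]=1
  first=0(b) contributes 2
  first=2(c) contributes 1
|[w]| = 3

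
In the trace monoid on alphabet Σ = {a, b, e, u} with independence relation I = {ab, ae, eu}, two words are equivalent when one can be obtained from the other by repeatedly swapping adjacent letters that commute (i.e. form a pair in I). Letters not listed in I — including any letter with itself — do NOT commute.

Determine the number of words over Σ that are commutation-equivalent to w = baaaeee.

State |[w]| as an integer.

0(b) covers ∅
1(a) covers ∅
2(a) covers 1:a
3(a) covers 2:a
4(e) covers 0:b
5(e) covers 4:e
6(e) covers 5:e
floor of heap: 0:b, 1:a
completions by unplaced set U, small U first (add the entries for U minus each lowest piece of U):
  |U|=1: {3}:1  {6}:1
  |U|=2: {2,3}:1  {3,6}:2  {5,6}:1
  |U|=3: {1,2,3}:1  {2,3,6}:3  {3,5,6}:3  {4,5,6}:1
  |U|=4: {0,4,5,6}:1  {1,2,3,6}:4  {2,3,5,6}:6  {3,4,5,6}:4
  |U|=5: {0,3,4,5,6}:5  {1,2,3,5,6}:10  {2,3,4,5,6}:10
  start at 0(b): 20
  start at 1(a): 15
sum over floor = 35

35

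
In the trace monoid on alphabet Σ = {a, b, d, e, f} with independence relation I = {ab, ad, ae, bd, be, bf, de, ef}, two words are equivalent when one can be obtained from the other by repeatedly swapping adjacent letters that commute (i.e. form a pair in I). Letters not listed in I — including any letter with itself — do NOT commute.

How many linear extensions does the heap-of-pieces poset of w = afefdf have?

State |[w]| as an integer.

#0=a has no predecessor
#1=f depends on [0:a]
#2=e has no predecessor
#3=f depends on [1:f]
#4=d depends on [3:f]
#5=f depends on [4:d]
sources: [0:a, 2:e]
N(rest) = Σ N(rest − s) over sources s of rest; N(one piece) = 1:
  size 1 → [2]=1  [5]=1
  size 2 → [2,5]=2  [4,5]=1
  size 3 → [2,4,5]=3  [3,4,5]=1
  size 4 → [1,3,4,5]=1  [2,3,4,5]=4
  first=0(a) contributes 5
  first=2(e) contributes 1
|[w]| = 6

6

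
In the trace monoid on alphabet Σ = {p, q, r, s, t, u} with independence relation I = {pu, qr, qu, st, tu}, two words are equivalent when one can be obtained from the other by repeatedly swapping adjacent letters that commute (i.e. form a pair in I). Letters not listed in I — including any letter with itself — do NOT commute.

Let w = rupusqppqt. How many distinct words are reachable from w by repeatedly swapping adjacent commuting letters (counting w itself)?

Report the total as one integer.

3

#0=r has no predecessor
#1=u depends on [0:r]
#2=p depends on [0:r]
#3=u depends on [1:u]
#4=s depends on [2:p, 3:u]
#5=q depends on [4:s]
#6=p depends on [5:q]
#7=p depends on [6:p]
#8=q depends on [7:p]
#9=t depends on [8:q]
sources: [0:r]
N(rest) = Σ N(rest − s) over sources s of rest; N(one piece) = 1:
  size 1 → [9]=1
  size 2 → [8,9]=1
  size 3 → [7,8,9]=1
  size 4 → [6,7,8,9]=1
  size 5 → [5,6,7,8,9]=1
  size 6 → [4,5,6,7,8,9]=1
  size 7 → [2,4,5,6,7,8,9]=1  [3,4,5,6,7,8,9]=1
  size 8 → [1,3,4,5,6,7,8,9]=1  [2,3,4,5,6,7,8,9]=2
  first=0(r) contributes 3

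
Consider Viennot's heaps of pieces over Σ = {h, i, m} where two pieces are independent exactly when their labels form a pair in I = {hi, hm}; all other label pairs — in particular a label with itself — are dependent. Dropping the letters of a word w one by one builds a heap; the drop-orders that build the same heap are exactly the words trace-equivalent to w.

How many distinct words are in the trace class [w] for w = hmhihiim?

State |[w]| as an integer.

#0=h has no predecessor
#1=m has no predecessor
#2=h depends on [0:h]
#3=i depends on [1:m]
#4=h depends on [2:h]
#5=i depends on [3:i]
#6=i depends on [5:i]
#7=m depends on [6:i]
sources: [0:h, 1:m]
N(rest) = Σ N(rest − s) over sources s of rest; N(one piece) = 1:
  size 1 → [4]=1  [7]=1
  size 2 → [2,4]=1  [4,7]=2  [6,7]=1
  size 3 → [0,2,4]=1  [2,4,7]=3  [4,6,7]=3  [5,6,7]=1
  size 4 → [0,2,4,7]=4  [2,4,6,7]=6  [3,5,6,7]=1  [4,5,6,7]=4
  size 5 → [0,2,4,6,7]=10  [1,3,5,6,7]=1  [2,4,5,6,7]=10  [3,4,5,6,7]=5
  size 6 → [0,2,4,5,6,7]=20  [1,3,4,5,6,7]=6  [2,3,4,5,6,7]=15
  first=0(h) contributes 21
  first=1(m) contributes 35
|[w]| = 56

56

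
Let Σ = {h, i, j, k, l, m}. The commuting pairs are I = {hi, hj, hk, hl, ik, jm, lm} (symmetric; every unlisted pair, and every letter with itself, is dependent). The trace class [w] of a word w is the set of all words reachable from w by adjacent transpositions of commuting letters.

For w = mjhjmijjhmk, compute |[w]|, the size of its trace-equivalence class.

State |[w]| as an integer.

drop 0:m onto floor
drop 1:j onto floor
drop 2:h onto {0:m}
drop 3:j onto {1:j}
drop 4:m onto {2:h}
drop 5:i onto {3:j, 4:m}
drop 6:j onto {5:i}
drop 7:j onto {6:j}
drop 8:h onto {4:m}
drop 9:m onto {5:i, 8:h}
drop 10:k onto {7:j, 9:m}
ground layer = {0:m, 1:j}
drop-orders for the pieces not yet dropped (sum over which currently-grounded one goes next):
  1 to go: {10} 1
  2 to go: {7,10} 1  {9,10} 1
  3 to go: {6,7,10} 1  {7,9,10} 2  {8,9,10} 1
  4 to go: {6,7,9,10} 3  {7,8,9,10} 3
  5 to go: {5,6,7,9,10} 3  {6,7,8,9,10} 6
  6 to go: {3,5,6,7,9,10} 3  {5,6,7,8,9,10} 9
  7 to go: {1,3,5,6,7,9,10} 3  {3,5,6,7,8,9,10} 12  {4,5,6,7,8,9,10} 9
  8 to go: {1,3,5,6,7,8,9,10} 15  {2,4,5,6,7,8,9,10} 9  {3,4,5,6,7,8,9,10} 21
  9 to go: {0,2,4,5,6,7,8,9,10} 9  {1,3,4,5,6,7,8,9,10} 36  {2,3,4,5,6,7,8,9,10} 30
  if 0:m drops first: 66 orders
  if 1:j drops first: 39 orders
heap linearizations: 105

105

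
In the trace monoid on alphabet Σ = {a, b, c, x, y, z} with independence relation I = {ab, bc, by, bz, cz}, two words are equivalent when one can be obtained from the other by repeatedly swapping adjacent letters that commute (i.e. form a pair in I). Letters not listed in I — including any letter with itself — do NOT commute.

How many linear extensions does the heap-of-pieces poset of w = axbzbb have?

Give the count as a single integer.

4

#0=a has no predecessor
#1=x depends on [0:a]
#2=b depends on [1:x]
#3=z depends on [1:x]
#4=b depends on [2:b]
#5=b depends on [4:b]
sources: [0:a]
N(rest) = Σ N(rest − s) over sources s of rest; N(one piece) = 1:
  size 1 → [3]=1  [5]=1
  size 2 → [3,5]=2  [4,5]=1
  size 3 → [2,4,5]=1  [3,4,5]=3
  size 4 → [2,3,4,5]=4
  first=0(a) contributes 4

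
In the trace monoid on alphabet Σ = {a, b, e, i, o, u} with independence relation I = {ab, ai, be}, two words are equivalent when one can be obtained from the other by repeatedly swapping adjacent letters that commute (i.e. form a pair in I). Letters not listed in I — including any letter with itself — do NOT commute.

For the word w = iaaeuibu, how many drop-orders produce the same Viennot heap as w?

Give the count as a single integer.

3

drop 0:i onto floor
drop 1:a onto floor
drop 2:a onto {1:a}
drop 3:e onto {0:i, 2:a}
drop 4:u onto {3:e}
drop 5:i onto {4:u}
drop 6:b onto {5:i}
drop 7:u onto {6:b}
ground layer = {0:i, 1:a}
drop-orders for the pieces not yet dropped (sum over which currently-grounded one goes next):
  1 to go: {7} 1
  2 to go: {6,7} 1
  3 to go: {5,6,7} 1
  4 to go: {4,5,6,7} 1
  5 to go: {3,4,5,6,7} 1
  6 to go: {0,3,4,5,6,7} 1  {2,3,4,5,6,7} 1
  if 0:i drops first: 1 orders
  if 1:a drops first: 2 orders
heap linearizations: 3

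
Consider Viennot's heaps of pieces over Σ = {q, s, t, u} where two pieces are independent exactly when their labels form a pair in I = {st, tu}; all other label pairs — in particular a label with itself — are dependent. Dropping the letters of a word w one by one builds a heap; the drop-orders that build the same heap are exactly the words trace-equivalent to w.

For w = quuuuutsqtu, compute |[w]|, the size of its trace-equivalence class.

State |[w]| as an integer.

14

piece 0:q — minimal
piece 1:u rests on {0:q}
piece 2:u rests on {1:u}
piece 3:u rests on {2:u}
piece 4:u rests on {3:u}
piece 5:u rests on {4:u}
piece 6:t rests on {0:q}
piece 7:s rests on {5:u}
piece 8:q rests on {6:t, 7:s}
piece 9:t rests on {8:q}
piece 10:u rests on {8:q}
minimal pieces: {0:q}
ways to finish when only these pieces remain (= sum over removing one remaining piece with nothing left below it):
  1 left: {9}→1  {10}→1
  2 left: {9,10}→2
  3 left: {8,9,10}→2
  4 left: {6,8,9,10}→2  {7,8,9,10}→2
  5 left: {5,7,8,9,10}→2  {6,7,8,9,10}→4
  6 left: {4,5,7,8,9,10}→2  {5,6,7,8,9,10}→6
  7 left: {3,4,5,7,8,9,10}→2  {4,5,6,7,8,9,10}→8
  8 left: {2,3,4,5,7,8,9,10}→2  {3,4,5,6,7,8,9,10}→10
  9 left: {1,2,3,4,5,7,8,9,10}→2  {2,3,4,5,6,7,8,9,10}→12
  placing 0:q first → 14 extensions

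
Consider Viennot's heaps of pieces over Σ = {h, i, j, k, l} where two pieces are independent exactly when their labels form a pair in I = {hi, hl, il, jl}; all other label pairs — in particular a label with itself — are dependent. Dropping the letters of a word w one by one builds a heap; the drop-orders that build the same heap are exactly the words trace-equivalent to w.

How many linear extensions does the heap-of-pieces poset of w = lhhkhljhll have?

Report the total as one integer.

60

piece 0:l — minimal
piece 1:h — minimal
piece 2:h rests on {1:h}
piece 3:k rests on {0:l, 2:h}
piece 4:h rests on {3:k}
piece 5:l rests on {3:k}
piece 6:j rests on {4:h}
piece 7:h rests on {6:j}
piece 8:l rests on {5:l}
piece 9:l rests on {8:l}
minimal pieces: {0:l, 1:h}
ways to finish when only these pieces remain (= sum over removing one remaining piece with nothing left below it):
  1 left: {7}→1  {9}→1
  2 left: {6,7}→1  {7,9}→2  {8,9}→1
  3 left: {4,6,7}→1  {5,8,9}→1  {6,7,9}→3  {7,8,9}→3
  4 left: {4,6,7,9}→4  {5,7,8,9}→4  {6,7,8,9}→6
  5 left: {4,6,7,8,9}→10  {5,6,7,8,9}→10
  6 left: {4,5,6,7,8,9}→20
  7 left: {3,4,5,6,7,8,9}→20
  8 left: {0,3,4,5,6,7,8,9}→20  {2,3,4,5,6,7,8,9}→20
  placing 0:l first → 20 extensions
  placing 1:h first → 40 extensions
total linear extensions = 60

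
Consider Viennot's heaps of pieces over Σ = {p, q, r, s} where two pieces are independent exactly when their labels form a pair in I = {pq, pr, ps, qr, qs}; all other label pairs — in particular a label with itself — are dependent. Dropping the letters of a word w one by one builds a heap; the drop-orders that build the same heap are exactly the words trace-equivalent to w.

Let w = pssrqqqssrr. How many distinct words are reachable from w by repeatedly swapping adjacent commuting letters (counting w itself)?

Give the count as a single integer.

piece 0:p — minimal
piece 1:s — minimal
piece 2:s rests on {1:s}
piece 3:r rests on {2:s}
piece 4:q — minimal
piece 5:q rests on {4:q}
piece 6:q rests on {5:q}
piece 7:s rests on {3:r}
piece 8:s rests on {7:s}
piece 9:r rests on {8:s}
piece 10:r rests on {9:r}
minimal pieces: {0:p, 1:s, 4:q}
ways to finish when only these pieces remain (= sum over removing one remaining piece with nothing left below it):
  1 left: {0}→1  {6}→1  {10}→1
  2 left: {0,6}→2  {0,10}→2  {5,6}→1  {6,10}→2  {9,10}→1
  3 left: {0,5,6}→3  {0,6,10}→6  {0,9,10}→3  {4,5,6}→1  {5,6,10}→3  {6,9,10}→3  {8,9,10}→1
  4 left: {0,4,5,6}→4  {0,5,6,10}→12  {0,6,9,10}→12  {0,8,9,10}→4  {4,5,6,10}→4  {5,6,9,10}→6  {6,8,9,10}→4  {7,8,9,10}→1
  5 left: {0,4,5,6,10}→20  {0,5,6,9,10}→30  {0,6,8,9,10}→20  {0,7,8,9,10}→5  {3,7,8,9,10}→1  {4,5,6,9,10}→10  {5,6,8,9,10}→10  {6,7,8,9,10}→5
  6 left: {0,3,7,8,9,10}→6  {0,4,5,6,9,10}→60  {0,5,6,8,9,10}→60  {0,6,7,8,9,10}→30  {2,3,7,8,9,10}→1  {3,6,7,8,9,10}→6  {4,5,6,8,9,10}→20  {5,6,7,8,9,10}→15
  7 left: {0,2,3,7,8,9,10}→7  {0,3,6,7,8,9,10}→42  {0,4,5,6,8,9,10}→140  {0,5,6,7,8,9,10}→105  {1,2,3,7,8,9,10}→1  {2,3,6,7,8,9,10}→7  {3,5,6,7,8,9,10}→21  {4,5,6,7,8,9,10}→35
  8 left: {0,1,2,3,7,8,9,10}→8  {0,2,3,6,7,8,9,10}→56  {0,3,5,6,7,8,9,10}→168  {0,4,5,6,7,8,9,10}→280  {1,2,3,6,7,8,9,10}→8  {2,3,5,6,7,8,9,10}→28  {3,4,5,6,7,8,9,10}→56
  9 left: {0,1,2,3,6,7,8,9,10}→72  {0,2,3,5,6,7,8,9,10}→252  {0,3,4,5,6,7,8,9,10}→504  {1,2,3,5,6,7,8,9,10}→36  {2,3,4,5,6,7,8,9,10}→84
  placing 0:p first → 120 extensions
  placing 1:s first → 840 extensions
  placing 4:q first → 360 extensions
total linear extensions = 1320

1320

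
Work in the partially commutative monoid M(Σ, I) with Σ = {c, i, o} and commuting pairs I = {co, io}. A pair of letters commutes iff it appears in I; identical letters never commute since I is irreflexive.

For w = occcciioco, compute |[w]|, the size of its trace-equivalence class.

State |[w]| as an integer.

120

#0=o has no predecessor
#1=c has no predecessor
#2=c depends on [1:c]
#3=c depends on [2:c]
#4=c depends on [3:c]
#5=i depends on [4:c]
#6=i depends on [5:i]
#7=o depends on [0:o]
#8=c depends on [6:i]
#9=o depends on [7:o]
sources: [0:o, 1:c]
N(rest) = Σ N(rest − s) over sources s of rest; N(one piece) = 1:
  size 1 → [8]=1  [9]=1
  size 2 → [6,8]=1  [7,9]=1  [8,9]=2
  size 3 → [0,7,9]=1  [5,6,8]=1  [6,8,9]=3  [7,8,9]=3
  size 4 → [0,7,8,9]=4  [4,5,6,8]=1  [5,6,8,9]=4  [6,7,8,9]=6
  size 5 → [0,6,7,8,9]=10  [3,4,5,6,8]=1  [4,5,6,8,9]=5  [5,6,7,8,9]=10
  size 6 → [0,5,6,7,8,9]=20  [2,3,4,5,6,8]=1  [3,4,5,6,8,9]=6  [4,5,6,7,8,9]=15
  size 7 → [0,4,5,6,7,8,9]=35  [1,2,3,4,5,6,8]=1  [2,3,4,5,6,8,9]=7  [3,4,5,6,7,8,9]=21
  size 8 → [0,3,4,5,6,7,8,9]=56  [1,2,3,4,5,6,8,9]=8  [2,3,4,5,6,7,8,9]=28
  first=0(o) contributes 36
  first=1(c) contributes 84
|[w]| = 120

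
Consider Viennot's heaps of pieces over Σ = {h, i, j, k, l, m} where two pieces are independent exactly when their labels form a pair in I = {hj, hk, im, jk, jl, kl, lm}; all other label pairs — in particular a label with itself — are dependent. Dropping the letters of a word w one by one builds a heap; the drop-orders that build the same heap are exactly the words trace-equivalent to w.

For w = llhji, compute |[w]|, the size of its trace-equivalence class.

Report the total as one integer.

#0=l has no predecessor
#1=l depends on [0:l]
#2=h depends on [1:l]
#3=j has no predecessor
#4=i depends on [2:h, 3:j]
sources: [0:l, 3:j]
N(rest) = Σ N(rest − s) over sources s of rest; N(one piece) = 1:
  size 1 → [4]=1
  size 2 → [2,4]=1  [3,4]=1
  size 3 → [1,2,4]=1  [2,3,4]=2
  first=0(l) contributes 3
  first=3(j) contributes 1
|[w]| = 4

4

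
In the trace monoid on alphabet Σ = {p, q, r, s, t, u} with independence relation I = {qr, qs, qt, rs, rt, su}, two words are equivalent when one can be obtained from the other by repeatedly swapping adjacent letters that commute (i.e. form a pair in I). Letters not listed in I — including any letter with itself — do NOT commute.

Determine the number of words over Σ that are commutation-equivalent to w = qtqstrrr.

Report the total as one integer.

#0=q has no predecessor
#1=t has no predecessor
#2=q depends on [0:q]
#3=s depends on [1:t]
#4=t depends on [3:s]
#5=r has no predecessor
#6=r depends on [5:r]
#7=r depends on [6:r]
sources: [0:q, 1:t, 5:r]
N(rest) = Σ N(rest − s) over sources s of rest; N(one piece) = 1:
  size 1 → [2]=1  [4]=1  [7]=1
  size 2 → [0,2]=1  [2,4]=2  [2,7]=2  [3,4]=1  [4,7]=2  [6,7]=1
  size 3 → [0,2,4]=3  [0,2,7]=3  [1,3,4]=1  [2,3,4]=3  [2,4,7]=6  [2,6,7]=3  [3,4,7]=3  [4,6,7]=3  [5,6,7]=1
  size 4 → [0,2,3,4]=6  [0,2,4,7]=12  [0,2,6,7]=6  [1,2,3,4]=4  [1,3,4,7]=4  [2,3,4,7]=12  [2,4,6,7]=12  [2,5,6,7]=4  [3,4,6,7]=6  [4,5,6,7]=4
  size 5 → [0,1,2,3,4]=10  [0,2,3,4,7]=30  [0,2,4,6,7]=30  [0,2,5,6,7]=10  [1,2,3,4,7]=20  [1,3,4,6,7]=10  [2,3,4,6,7]=30  [2,4,5,6,7]=20  [3,4,5,6,7]=10
  size 6 → [0,1,2,3,4,7]=60  [0,2,3,4,6,7]=90  [0,2,4,5,6,7]=60  [1,2,3,4,6,7]=60  [1,3,4,5,6,7]=20  [2,3,4,5,6,7]=60
  first=0(q) contributes 140
  first=1(t) contributes 210
  first=5(r) contributes 210
|[w]| = 560

560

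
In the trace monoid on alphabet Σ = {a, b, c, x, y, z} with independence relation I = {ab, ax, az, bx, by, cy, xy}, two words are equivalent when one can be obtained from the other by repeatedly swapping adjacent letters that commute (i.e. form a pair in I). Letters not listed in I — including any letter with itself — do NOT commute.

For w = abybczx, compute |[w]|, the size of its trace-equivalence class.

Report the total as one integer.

0(a) covers ∅
1(b) covers ∅
2(y) covers 0:a
3(b) covers 1:b
4(c) covers 0:a, 3:b
5(z) covers 2:y, 4:c
6(x) covers 5:z
floor of heap: 0:a, 1:b
completions by unplaced set U, small U first (add the entries for U minus each lowest piece of U):
  |U|=1: {6}:1
  |U|=2: {5,6}:1
  |U|=3: {2,5,6}:1  {4,5,6}:1
  |U|=4: {2,4,5,6}:2  {3,4,5,6}:1
  |U|=5: {0,2,4,5,6}:2  {1,3,4,5,6}:1  {2,3,4,5,6}:3
  start at 0(a): 4
  start at 1(b): 5
sum over floor = 9

9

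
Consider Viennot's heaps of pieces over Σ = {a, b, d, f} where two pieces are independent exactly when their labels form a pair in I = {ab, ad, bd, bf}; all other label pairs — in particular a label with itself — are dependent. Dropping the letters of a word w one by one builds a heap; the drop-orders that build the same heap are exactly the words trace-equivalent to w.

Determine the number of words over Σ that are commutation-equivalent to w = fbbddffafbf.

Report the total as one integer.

drop 0:f onto floor
drop 1:b onto floor
drop 2:b onto {1:b}
drop 3:d onto {0:f}
drop 4:d onto {3:d}
drop 5:f onto {4:d}
drop 6:f onto {5:f}
drop 7:a onto {6:f}
drop 8:f onto {7:a}
drop 9:b onto {2:b}
drop 10:f onto {8:f}
ground layer = {0:f, 1:b}
drop-orders for the pieces not yet dropped (sum over which currently-grounded one goes next):
  1 to go: {9} 1  {10} 1
  2 to go: {2,9} 1  {8,10} 1  {9,10} 2
  3 to go: {1,2,9} 1  {2,9,10} 3  {7,8,10} 1  {8,9,10} 3
  4 to go: {1,2,9,10} 4  {2,8,9,10} 6  {6,7,8,10} 1  {7,8,9,10} 4
  5 to go: {1,2,8,9,10} 10  {2,7,8,9,10} 10  {5,6,7,8,10} 1  {6,7,8,9,10} 5
  6 to go: {1,2,7,8,9,10} 20  {2,6,7,8,9,10} 15  {4,5,6,7,8,10} 1  {5,6,7,8,9,10} 6
  7 to go: {1,2,6,7,8,9,10} 35  {2,5,6,7,8,9,10} 21  {3,4,5,6,7,8,10} 1  {4,5,6,7,8,9,10} 7
  8 to go: {0,3,4,5,6,7,8,10} 1  {1,2,5,6,7,8,9,10} 56  {2,4,5,6,7,8,9,10} 28  {3,4,5,6,7,8,9,10} 8
  9 to go: {0,3,4,5,6,7,8,9,10} 9  {1,2,4,5,6,7,8,9,10} 84  {2,3,4,5,6,7,8,9,10} 36
  if 0:f drops first: 120 orders
  if 1:b drops first: 45 orders
heap linearizations: 165

165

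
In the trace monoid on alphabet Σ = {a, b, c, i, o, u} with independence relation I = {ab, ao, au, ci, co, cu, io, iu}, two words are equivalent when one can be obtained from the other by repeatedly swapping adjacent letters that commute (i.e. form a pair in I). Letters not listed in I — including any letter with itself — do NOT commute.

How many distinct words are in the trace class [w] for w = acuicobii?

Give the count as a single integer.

45

0(a) covers ∅
1(c) covers 0:a
2(u) covers ∅
3(i) covers 0:a
4(c) covers 1:c
5(o) covers 2:u
6(b) covers 3:i, 4:c, 5:o
7(i) covers 6:b
8(i) covers 7:i
floor of heap: 0:a, 2:u
completions by unplaced set U, small U first (add the entries for U minus each lowest piece of U):
  |U|=1: {8}:1
  |U|=2: {7,8}:1
  |U|=3: {6,7,8}:1
  |U|=4: {3,6,7,8}:1  {4,6,7,8}:1  {5,6,7,8}:1
  |U|=5: {1,4,6,7,8}:1  {2,5,6,7,8}:1  {3,4,6,7,8}:2  {3,5,6,7,8}:2  {4,5,6,7,8}:2
  |U|=6: {1,3,4,6,7,8}:3  {1,4,5,6,7,8}:3  {2,3,5,6,7,8}:3  {2,4,5,6,7,8}:3  {3,4,5,6,7,8}:6
  |U|=7: {0,1,3,4,6,7,8}:3  {1,2,4,5,6,7,8}:6  {1,3,4,5,6,7,8}:12  {2,3,4,5,6,7,8}:12
  start at 0(a): 30
  start at 2(u): 15
sum over floor = 45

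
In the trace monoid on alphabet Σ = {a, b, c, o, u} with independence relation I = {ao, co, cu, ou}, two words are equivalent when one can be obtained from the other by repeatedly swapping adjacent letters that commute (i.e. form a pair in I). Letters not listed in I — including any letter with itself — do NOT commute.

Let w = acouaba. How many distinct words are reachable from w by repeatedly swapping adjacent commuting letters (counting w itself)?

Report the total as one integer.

10

piece 0:a — minimal
piece 1:c rests on {0:a}
piece 2:o — minimal
piece 3:u rests on {0:a}
piece 4:a rests on {1:c, 3:u}
piece 5:b rests on {2:o, 4:a}
piece 6:a rests on {5:b}
minimal pieces: {0:a, 2:o}
ways to finish when only these pieces remain (= sum over removing one remaining piece with nothing left below it):
  1 left: {6}→1
  2 left: {5,6}→1
  3 left: {2,5,6}→1  {4,5,6}→1
  4 left: {1,4,5,6}→1  {2,4,5,6}→2  {3,4,5,6}→1
  5 left: {1,2,4,5,6}→3  {1,3,4,5,6}→2  {2,3,4,5,6}→3
  placing 0:a first → 8 extensions
  placing 2:o first → 2 extensions
total linear extensions = 10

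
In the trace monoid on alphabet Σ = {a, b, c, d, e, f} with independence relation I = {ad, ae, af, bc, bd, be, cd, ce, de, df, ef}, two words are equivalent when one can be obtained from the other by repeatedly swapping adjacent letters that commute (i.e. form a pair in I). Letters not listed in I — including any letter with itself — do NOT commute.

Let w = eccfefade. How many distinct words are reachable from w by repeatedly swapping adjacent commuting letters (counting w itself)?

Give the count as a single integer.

1512

piece 0:e — minimal
piece 1:c — minimal
piece 2:c rests on {1:c}
piece 3:f rests on {2:c}
piece 4:e rests on {0:e}
piece 5:f rests on {3:f}
piece 6:a rests on {2:c}
piece 7:d — minimal
piece 8:e rests on {4:e}
minimal pieces: {0:e, 1:c, 7:d}
ways to finish when only these pieces remain (= sum over removing one remaining piece with nothing left below it):
  1 left: {5}→1  {6}→1  {7}→1  {8}→1
  2 left: {3,5}→1  {4,8}→1  {5,6}→2  {5,7}→2  {5,8}→2  {6,7}→2  {6,8}→2  {7,8}→2
  3 left: {0,4,8}→1  {3,5,6}→3  {3,5,7}→3  {3,5,8}→3  {4,5,8}→3  {4,6,8}→3  {4,7,8}→3  {5,6,7}→6  {5,6,8}→6  {5,7,8}→6  {6,7,8}→6
  4 left: {0,4,5,8}→4  {0,4,6,8}→4  {0,4,7,8}→4  {2,3,5,6}→3  {3,4,5,8}→6  {3,5,6,7}→12  {3,5,6,8}→12  {3,5,7,8}→12  {4,5,6,8}→12  {4,5,7,8}→12  {4,6,7,8}→12  {5,6,7,8}→24
  5 left: {0,3,4,5,8}→10  {0,4,5,6,8}→20  {0,4,5,7,8}→20  {0,4,6,7,8}→20  {1,2,3,5,6}→3  {2,3,5,6,7}→15  {2,3,5,6,8}→15  {3,4,5,6,8}→30  {3,4,5,7,8}→30  {3,5,6,7,8}→60  {4,5,6,7,8}→60
  6 left: {0,3,4,5,6,8}→60  {0,3,4,5,7,8}→60  {0,4,5,6,7,8}→120  {1,2,3,5,6,7}→18  {1,2,3,5,6,8}→18  {2,3,4,5,6,8}→45  {2,3,5,6,7,8}→90  {3,4,5,6,7,8}→180
  7 left: {0,2,3,4,5,6,8}→105  {0,3,4,5,6,7,8}→420  {1,2,3,4,5,6,8}→63  {1,2,3,5,6,7,8}→126  {2,3,4,5,6,7,8}→315
  placing 0:e first → 504 extensions
  placing 1:c first → 840 extensions
  placing 7:d first → 168 extensions
total linear extensions = 1512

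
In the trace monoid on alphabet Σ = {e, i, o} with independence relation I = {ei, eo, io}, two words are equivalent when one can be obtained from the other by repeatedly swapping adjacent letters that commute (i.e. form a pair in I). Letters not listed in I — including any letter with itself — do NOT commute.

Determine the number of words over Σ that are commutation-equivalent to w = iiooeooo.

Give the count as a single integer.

168

0(i) covers ∅
1(i) covers 0:i
2(o) covers ∅
3(o) covers 2:o
4(e) covers ∅
5(o) covers 3:o
6(o) covers 5:o
7(o) covers 6:o
floor of heap: 0:i, 2:o, 4:e
completions by unplaced set U, small U first (add the entries for U minus each lowest piece of U):
  |U|=1: {1}:1  {4}:1  {7}:1
  |U|=2: {0,1}:1  {1,4}:2  {1,7}:2  {4,7}:2  {6,7}:1
  |U|=3: {0,1,4}:3  {0,1,7}:3  {1,4,7}:6  {1,6,7}:3  {4,6,7}:3  {5,6,7}:1
  |U|=4: {0,1,4,7}:12  {0,1,6,7}:6  {1,4,6,7}:12  {1,5,6,7}:4  {3,5,6,7}:1  {4,5,6,7}:4
  |U|=5: {0,1,4,6,7}:30  {0,1,5,6,7}:10  {1,3,5,6,7}:5  {1,4,5,6,7}:20  {2,3,5,6,7}:1  {3,4,5,6,7}:5
  |U|=6: {0,1,3,5,6,7}:15  {0,1,4,5,6,7}:60  {1,2,3,5,6,7}:6  {1,3,4,5,6,7}:30  {2,3,4,5,6,7}:6
  start at 0(i): 42
  start at 2(o): 105
  start at 4(e): 21
sum over floor = 168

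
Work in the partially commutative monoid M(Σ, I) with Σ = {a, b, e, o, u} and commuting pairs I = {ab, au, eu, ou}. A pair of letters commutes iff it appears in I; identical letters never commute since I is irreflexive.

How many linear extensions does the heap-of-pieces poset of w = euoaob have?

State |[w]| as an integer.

0(e) covers ∅
1(u) covers ∅
2(o) covers 0:e
3(a) covers 2:o
4(o) covers 3:a
5(b) covers 1:u, 4:o
floor of heap: 0:e, 1:u
completions by unplaced set U, small U first (add the entries for U minus each lowest piece of U):
  |U|=1: {5}:1
  |U|=2: {1,5}:1  {4,5}:1
  |U|=3: {1,4,5}:2  {3,4,5}:1
  |U|=4: {1,3,4,5}:3  {2,3,4,5}:1
  start at 0(e): 4
  start at 1(u): 1
sum over floor = 5

5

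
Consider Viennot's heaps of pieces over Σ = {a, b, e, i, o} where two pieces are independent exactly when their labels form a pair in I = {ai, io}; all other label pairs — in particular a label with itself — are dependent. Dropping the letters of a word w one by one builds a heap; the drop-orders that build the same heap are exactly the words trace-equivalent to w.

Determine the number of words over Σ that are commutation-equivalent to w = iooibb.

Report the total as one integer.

6

#0=i has no predecessor
#1=o has no predecessor
#2=o depends on [1:o]
#3=i depends on [0:i]
#4=b depends on [2:o, 3:i]
#5=b depends on [4:b]
sources: [0:i, 1:o]
N(rest) = Σ N(rest − s) over sources s of rest; N(one piece) = 1:
  size 1 → [5]=1
  size 2 → [4,5]=1
  size 3 → [2,4,5]=1  [3,4,5]=1
  size 4 → [0,3,4,5]=1  [1,2,4,5]=1  [2,3,4,5]=2
  first=0(i) contributes 3
  first=1(o) contributes 3
|[w]| = 6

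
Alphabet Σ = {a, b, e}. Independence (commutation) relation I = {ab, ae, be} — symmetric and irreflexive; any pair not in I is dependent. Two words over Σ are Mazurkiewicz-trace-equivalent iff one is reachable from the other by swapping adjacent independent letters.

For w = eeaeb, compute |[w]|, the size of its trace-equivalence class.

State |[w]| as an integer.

20

0(e) covers ∅
1(e) covers 0:e
2(a) covers ∅
3(e) covers 1:e
4(b) covers ∅
floor of heap: 0:e, 2:a, 4:b
completions by unplaced set U, small U first (add the entries for U minus each lowest piece of U):
  |U|=1: {2}:1  {3}:1  {4}:1
  |U|=2: {1,3}:1  {2,3}:2  {2,4}:2  {3,4}:2
  |U|=3: {0,1,3}:1  {1,2,3}:3  {1,3,4}:3  {2,3,4}:6
  start at 0(e): 12
  start at 2(a): 4
  start at 4(b): 4
sum over floor = 20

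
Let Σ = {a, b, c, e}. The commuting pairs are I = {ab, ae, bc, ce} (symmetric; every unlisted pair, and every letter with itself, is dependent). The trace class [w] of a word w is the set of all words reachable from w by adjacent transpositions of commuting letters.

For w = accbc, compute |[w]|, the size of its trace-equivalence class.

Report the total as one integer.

drop 0:a onto floor
drop 1:c onto {0:a}
drop 2:c onto {1:c}
drop 3:b onto floor
drop 4:c onto {2:c}
ground layer = {0:a, 3:b}
drop-orders for the pieces not yet dropped (sum over which currently-grounded one goes next):
  1 to go: {3} 1  {4} 1
  2 to go: {2,4} 1  {3,4} 2
  3 to go: {1,2,4} 1  {2,3,4} 3
  if 0:a drops first: 4 orders
  if 3:b drops first: 1 orders
heap linearizations: 5

5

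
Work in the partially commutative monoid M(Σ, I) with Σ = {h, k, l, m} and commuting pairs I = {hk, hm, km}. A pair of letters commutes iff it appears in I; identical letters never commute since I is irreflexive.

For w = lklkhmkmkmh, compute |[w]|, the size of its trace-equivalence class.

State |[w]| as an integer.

560

0(l) covers ∅
1(k) covers 0:l
2(l) covers 1:k
3(k) covers 2:l
4(h) covers 2:l
5(m) covers 2:l
6(k) covers 3:k
7(m) covers 5:m
8(k) covers 6:k
9(m) covers 7:m
10(h) covers 4:h
floor of heap: 0:l
completions by unplaced set U, small U first (add the entries for U minus each lowest piece of U):
  |U|=1: {8}:1  {9}:1  {10}:1
  |U|=2: {4,10}:1  {6,8}:1  {7,9}:1  {8,9}:2  {8,10}:2  {9,10}:2
  |U|=3: {3,6,8}:1  {4,8,10}:3  {4,9,10}:3  {5,7,9}:1  {6,8,9}:3  {6,8,10}:3  {7,8,9}:3  {7,9,10}:3  {8,9,10}:6
  |U|=4: {3,6,8,9}:4  {3,6,8,10}:4  {4,6,8,10}:6  {4,7,9,10}:6  {4,8,9,10}:12  {5,7,8,9}:4  {5,7,9,10}:4  {6,7,8,9}:6  {6,8,9,10}:12  {7,8,9,10}:12
  |U|=5: {3,4,6,8,10}:10  {3,6,7,8,9}:10  {3,6,8,9,10}:20  {4,5,7,9,10}:10  {4,6,8,9,10}:30  {4,7,8,9,10}:30  {5,6,7,8,9}:10  {5,7,8,9,10}:20  {6,7,8,9,10}:30
  |U|=6: {3,4,6,8,9,10}:60  {3,5,6,7,8,9}:20  {3,6,7,8,9,10}:60  {4,5,7,8,9,10}:60  {4,6,7,8,9,10}:90  {5,6,7,8,9,10}:60
  |U|=7: {3,4,6,7,8,9,10}:210  {3,5,6,7,8,9,10}:140  {4,5,6,7,8,9,10}:210
  |U|=8: {3,4,5,6,7,8,9,10}:560
  |U|=9: {2,3,4,5,6,7,8,9,10}:560
  start at 0(l): 560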